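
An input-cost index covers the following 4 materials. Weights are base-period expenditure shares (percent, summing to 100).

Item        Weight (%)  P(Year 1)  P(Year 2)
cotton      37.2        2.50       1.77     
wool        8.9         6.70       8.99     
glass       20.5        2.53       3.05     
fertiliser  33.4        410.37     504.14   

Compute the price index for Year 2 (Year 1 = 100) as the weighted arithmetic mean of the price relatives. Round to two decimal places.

cotton: 37.2 × (1.77/2.50) = 37.2 × 0.708000 = 26.3376
wool: 8.9 × (8.99/6.70) = 8.9 × 1.341791 = 11.9419
glass: 20.5 × (3.05/2.53) = 20.5 × 1.205534 = 24.7134
fertiliser: 33.4 × (504.14/410.37) = 33.4 × 1.228501 = 41.0319
Index = Σ wᵢ·(p₁ᵢ/p₀ᵢ) = 26.3376 + 11.9419 + 24.7134 + 41.0319 = 104.0249

104.02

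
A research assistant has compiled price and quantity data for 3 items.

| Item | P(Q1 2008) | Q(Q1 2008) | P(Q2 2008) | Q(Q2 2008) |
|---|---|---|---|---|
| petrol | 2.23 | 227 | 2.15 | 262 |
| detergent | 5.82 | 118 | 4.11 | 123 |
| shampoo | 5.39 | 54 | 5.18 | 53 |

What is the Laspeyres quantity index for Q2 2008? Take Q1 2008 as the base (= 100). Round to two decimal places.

Laspeyres quantity index uses base-period prices as weights.
ΣP(Q1 2008)·Q(Q2 2008) = 2.23×262 + 5.82×123 + 5.39×53 = 584.26 + 715.86 + 285.67 = 1585.79
ΣP(Q1 2008)·Q(Q1 2008) = 2.23×227 + 5.82×118 + 5.39×54 = 506.21 + 686.76 + 291.06 = 1484.03
Index = 1585.79 / 1484.03 × 100 = 106.8570

106.86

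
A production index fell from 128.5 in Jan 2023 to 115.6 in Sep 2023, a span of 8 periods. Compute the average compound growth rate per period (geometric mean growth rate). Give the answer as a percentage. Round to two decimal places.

-1.31%

Growth factor = (115.6/128.5)^(1/8) = (0.899611)^(1/8) = 0.986863
Growth rate = 0.986863 − 1 = -0.013137 = -1.3137%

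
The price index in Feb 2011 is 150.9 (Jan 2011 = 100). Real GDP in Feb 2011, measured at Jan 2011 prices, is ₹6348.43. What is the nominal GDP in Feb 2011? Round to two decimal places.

Nominal = Real × (Index/100) = 6348.43 × (150.9/100)
        = 6348.43 × 1.509 = 9579.7809

9579.78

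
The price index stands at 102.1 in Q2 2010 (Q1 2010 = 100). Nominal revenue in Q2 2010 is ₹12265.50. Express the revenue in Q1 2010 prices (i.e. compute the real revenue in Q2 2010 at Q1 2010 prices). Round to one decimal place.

12013.2

Real = Nominal ÷ (Index/100) = 12265.50 ÷ (102.1/100)
     = 12265.50 ÷ 1.021 = 12013.2223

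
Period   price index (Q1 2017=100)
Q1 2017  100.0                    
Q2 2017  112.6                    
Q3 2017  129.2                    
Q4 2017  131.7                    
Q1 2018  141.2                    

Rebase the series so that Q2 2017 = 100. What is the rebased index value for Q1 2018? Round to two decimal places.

Rebased(Q1 2018) = 141.2 / 112.6 × 100 = 125.3996

125.40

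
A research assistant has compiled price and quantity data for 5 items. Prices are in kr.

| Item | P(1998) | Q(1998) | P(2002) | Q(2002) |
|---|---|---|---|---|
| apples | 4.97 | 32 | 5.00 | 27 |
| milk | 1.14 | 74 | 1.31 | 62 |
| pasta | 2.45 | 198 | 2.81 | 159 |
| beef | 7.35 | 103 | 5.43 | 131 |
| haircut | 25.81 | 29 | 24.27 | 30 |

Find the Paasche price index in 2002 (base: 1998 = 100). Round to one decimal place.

Paasche price index uses current-period quantities as weights.
ΣP(2002)·Q(2002) = 5.00×27 + 1.31×62 + 2.81×159 + 5.43×131 + 24.27×30 = 135 + 81.22 + 446.79 + 711.33 + 728.1 = 2102.44
ΣP(1998)·Q(2002) = 4.97×27 + 1.14×62 + 2.45×159 + 7.35×131 + 25.81×30 = 134.19 + 70.68 + 389.55 + 962.85 + 774.3 = 2331.57
Index = 2102.44 / 2331.57 × 100 = 90.1727

90.2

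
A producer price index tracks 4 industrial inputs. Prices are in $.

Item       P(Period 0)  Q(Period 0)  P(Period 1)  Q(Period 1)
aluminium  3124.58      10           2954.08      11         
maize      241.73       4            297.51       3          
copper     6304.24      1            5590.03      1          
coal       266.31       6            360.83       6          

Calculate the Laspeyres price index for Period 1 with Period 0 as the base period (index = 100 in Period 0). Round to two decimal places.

Laspeyres price index uses base-period quantities as weights.
ΣP(Period 1)·Q(Period 0) = 2954.08×10 + 297.51×4 + 5590.03×1 + 360.83×6 = 29540.8 + 1190.04 + 5590.03 + 2164.98 = 38485.85
ΣP(Period 0)·Q(Period 0) = 3124.58×10 + 241.73×4 + 6304.24×1 + 266.31×6 = 31245.8 + 966.92 + 6304.24 + 1597.86 = 40114.82
Index = 38485.85 / 40114.82 × 100 = 95.9392

95.94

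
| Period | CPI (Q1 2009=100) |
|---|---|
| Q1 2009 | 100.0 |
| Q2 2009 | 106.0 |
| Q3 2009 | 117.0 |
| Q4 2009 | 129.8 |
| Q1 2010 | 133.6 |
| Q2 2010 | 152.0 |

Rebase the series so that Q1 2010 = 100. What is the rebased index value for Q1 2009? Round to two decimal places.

74.85

Rebased(Q1 2009) = 100.0 / 133.6 × 100 = 74.8503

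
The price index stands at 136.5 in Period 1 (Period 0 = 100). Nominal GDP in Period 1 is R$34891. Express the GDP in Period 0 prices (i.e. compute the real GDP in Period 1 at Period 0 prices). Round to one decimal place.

Real = Nominal ÷ (Index/100) = 34891 ÷ (136.5/100)
     = 34891 ÷ 1.365 = 25561.1722

25561.2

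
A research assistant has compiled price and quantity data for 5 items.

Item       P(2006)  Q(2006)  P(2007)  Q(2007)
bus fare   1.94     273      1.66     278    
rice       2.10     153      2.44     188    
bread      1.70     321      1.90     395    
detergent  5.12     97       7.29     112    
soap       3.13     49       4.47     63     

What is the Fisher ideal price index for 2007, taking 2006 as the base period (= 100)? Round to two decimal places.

Laspeyres component (base-period weights):
ΣP(2007)Q(2006) = 1.66×273 + 2.44×153 + 1.90×321 + 7.29×97 + 4.47×49 = 453.18 + 373.32 + 609.9 + 707.13 + 219.03 = 2362.56
ΣP(2006)Q(2006) = 1.94×273 + 2.10×153 + 1.70×321 + 5.12×97 + 3.13×49 = 529.62 + 321.3 + 545.7 + 496.64 + 153.37 = 2046.63
L = 2362.56 / 2046.63 × 100 = 115.4366
Paasche component (current-period weights):
ΣP(2007)Q(2007) = 1.66×278 + 2.44×188 + 1.90×395 + 7.29×112 + 4.47×63 = 461.48 + 458.72 + 750.5 + 816.48 + 281.61 = 2768.79
ΣP(2006)Q(2007) = 1.94×278 + 2.10×188 + 1.70×395 + 5.12×112 + 3.13×63 = 539.32 + 394.8 + 671.5 + 573.44 + 197.19 = 2376.25
P = 2768.79 / 2376.25 × 100 = 116.5193
Fisher = √(L × P) = √(115.4366 × 116.5193) = 115.9767

115.98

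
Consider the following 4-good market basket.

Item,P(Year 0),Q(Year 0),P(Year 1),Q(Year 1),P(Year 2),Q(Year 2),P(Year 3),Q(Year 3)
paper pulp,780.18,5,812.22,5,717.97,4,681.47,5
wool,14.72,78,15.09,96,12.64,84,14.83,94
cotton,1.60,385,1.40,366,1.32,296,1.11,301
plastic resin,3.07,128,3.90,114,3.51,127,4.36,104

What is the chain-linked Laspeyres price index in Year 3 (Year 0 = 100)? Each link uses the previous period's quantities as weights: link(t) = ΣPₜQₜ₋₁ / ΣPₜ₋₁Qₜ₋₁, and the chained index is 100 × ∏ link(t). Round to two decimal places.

92.70

Link Year 0→Year 1:
ΣP(Year 1)Q(Year 0) = 812.22×5 + 15.09×78 + 1.40×385 + 3.90×128 = 4061.1 + 1177.02 + 539 + 499.2 = 6276.32
ΣP(Year 0)Q(Year 0) = 780.18×5 + 14.72×78 + 1.60×385 + 3.07×128 = 3900.9 + 1148.16 + 616 + 392.96 = 6058.02
link = 6276.32/6058.02 = 1.036035
Link Year 1→Year 2:
ΣP(Year 2)Q(Year 1) = 717.97×5 + 12.64×96 + 1.32×366 + 3.51×114 = 3589.85 + 1213.44 + 483.12 + 400.14 = 5686.55
ΣP(Year 1)Q(Year 1) = 812.22×5 + 15.09×96 + 1.40×366 + 3.90×114 = 4061.1 + 1448.64 + 512.4 + 444.6 = 6466.74
link = 5686.55/6466.74 = 0.879353
Link Year 2→Year 3:
ΣP(Year 3)Q(Year 2) = 681.47×4 + 14.83×84 + 1.11×296 + 4.36×127 = 2725.88 + 1245.72 + 328.56 + 553.72 = 4853.88
ΣP(Year 2)Q(Year 2) = 717.97×4 + 12.64×84 + 1.32×296 + 3.51×127 = 2871.88 + 1061.76 + 390.72 + 445.77 = 4770.13
link = 4853.88/4770.13 = 1.017557
Chained index = 100 × 1.036035 × 0.879353 × 1.017557 = 92.7036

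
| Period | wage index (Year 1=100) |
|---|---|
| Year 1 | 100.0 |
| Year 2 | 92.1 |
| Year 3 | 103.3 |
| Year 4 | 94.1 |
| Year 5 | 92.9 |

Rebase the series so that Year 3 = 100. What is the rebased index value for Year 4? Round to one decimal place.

Rebased(Year 4) = 94.1 / 103.3 × 100 = 91.0939

91.1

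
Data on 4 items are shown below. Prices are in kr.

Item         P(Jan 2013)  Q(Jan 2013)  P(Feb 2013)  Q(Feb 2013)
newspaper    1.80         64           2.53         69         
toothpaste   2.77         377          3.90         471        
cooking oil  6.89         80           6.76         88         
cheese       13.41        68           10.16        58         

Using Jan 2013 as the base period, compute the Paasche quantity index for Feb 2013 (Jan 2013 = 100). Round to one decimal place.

111.6

Paasche quantity index uses current-period prices as weights.
ΣP(Feb 2013)·Q(Feb 2013) = 2.53×69 + 3.90×471 + 6.76×88 + 10.16×58 = 174.57 + 1836.9 + 594.88 + 589.28 = 3195.63
ΣP(Feb 2013)·Q(Jan 2013) = 2.53×64 + 3.90×377 + 6.76×80 + 10.16×68 = 161.92 + 1470.3 + 540.8 + 690.88 = 2863.9
Index = 3195.63 / 2863.9 × 100 = 111.5832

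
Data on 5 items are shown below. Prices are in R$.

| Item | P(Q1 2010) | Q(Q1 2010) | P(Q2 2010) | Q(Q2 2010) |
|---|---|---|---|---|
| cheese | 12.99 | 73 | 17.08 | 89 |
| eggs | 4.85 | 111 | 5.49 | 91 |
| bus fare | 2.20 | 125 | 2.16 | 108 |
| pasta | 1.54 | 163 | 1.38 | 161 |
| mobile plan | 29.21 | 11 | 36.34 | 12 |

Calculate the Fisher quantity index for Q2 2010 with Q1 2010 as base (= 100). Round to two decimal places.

Laspeyres component (base-period weights):
ΣP(Q1 2010)Q(Q2 2010) = 12.99×89 + 4.85×91 + 2.20×108 + 1.54×161 + 29.21×12 = 1156.11 + 441.35 + 237.6 + 247.94 + 350.52 = 2433.52
ΣP(Q1 2010)Q(Q1 2010) = 12.99×73 + 4.85×111 + 2.20×125 + 1.54×163 + 29.21×11 = 948.27 + 538.35 + 275 + 251.02 + 321.31 = 2333.95
L = 2433.52 / 2333.95 × 100 = 104.2662
Paasche component (current-period weights):
ΣP(Q2 2010)Q(Q2 2010) = 17.08×89 + 5.49×91 + 2.16×108 + 1.38×161 + 36.34×12 = 1520.12 + 499.59 + 233.28 + 222.18 + 436.08 = 2911.25
ΣP(Q2 2010)Q(Q1 2010) = 17.08×73 + 5.49×111 + 2.16×125 + 1.38×163 + 36.34×11 = 1246.84 + 609.39 + 270 + 224.94 + 399.74 = 2750.91
P = 2911.25 / 2750.91 × 100 = 105.8286
Fisher = √(L × P) = √(104.2662 × 105.8286) = 105.0445

105.04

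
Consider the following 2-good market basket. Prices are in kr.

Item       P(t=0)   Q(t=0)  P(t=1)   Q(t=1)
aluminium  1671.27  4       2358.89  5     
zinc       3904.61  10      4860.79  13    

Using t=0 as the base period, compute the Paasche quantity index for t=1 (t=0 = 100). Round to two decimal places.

129.19

Paasche quantity index uses current-period prices as weights.
ΣP(t=1)·Q(t=1) = 2358.89×5 + 4860.79×13 = 11794.45 + 63190.27 = 74984.72
ΣP(t=1)·Q(t=0) = 2358.89×4 + 4860.79×10 = 9435.56 + 48607.9 = 58043.46
Index = 74984.72 / 58043.46 × 100 = 129.1872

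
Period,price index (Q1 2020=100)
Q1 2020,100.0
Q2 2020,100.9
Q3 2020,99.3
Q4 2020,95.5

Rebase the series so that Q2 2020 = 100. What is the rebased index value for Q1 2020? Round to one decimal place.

Rebased(Q1 2020) = 100.0 / 100.9 × 100 = 99.1080

99.1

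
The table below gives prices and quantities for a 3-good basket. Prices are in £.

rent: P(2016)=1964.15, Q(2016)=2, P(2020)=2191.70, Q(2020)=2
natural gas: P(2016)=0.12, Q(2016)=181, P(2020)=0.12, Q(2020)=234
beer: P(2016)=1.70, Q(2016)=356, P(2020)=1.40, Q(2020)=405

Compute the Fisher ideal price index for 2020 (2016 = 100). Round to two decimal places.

107.41

Laspeyres component (base-period weights):
ΣP(2020)Q(2016) = 2191.70×2 + 0.12×181 + 1.40×356 = 4383.4 + 21.72 + 498.4 = 4903.52
ΣP(2016)Q(2016) = 1964.15×2 + 0.12×181 + 1.70×356 = 3928.3 + 21.72 + 605.2 = 4555.22
L = 4903.52 / 4555.22 × 100 = 107.6462
Paasche component (current-period weights):
ΣP(2020)Q(2020) = 2191.70×2 + 0.12×234 + 1.40×405 = 4383.4 + 28.08 + 567 = 4978.48
ΣP(2016)Q(2020) = 1964.15×2 + 0.12×234 + 1.70×405 = 3928.3 + 28.08 + 688.5 = 4644.88
P = 4978.48 / 4644.88 × 100 = 107.1821
Fisher = √(L × P) = √(107.6462 × 107.1821) = 107.4139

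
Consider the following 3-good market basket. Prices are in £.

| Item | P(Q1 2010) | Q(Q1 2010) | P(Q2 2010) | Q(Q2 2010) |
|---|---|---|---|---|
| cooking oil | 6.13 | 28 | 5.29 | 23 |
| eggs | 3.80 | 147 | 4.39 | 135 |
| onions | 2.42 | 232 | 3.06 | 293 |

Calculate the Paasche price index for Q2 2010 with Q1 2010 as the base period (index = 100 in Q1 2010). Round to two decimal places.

118.18

Paasche price index uses current-period quantities as weights.
ΣP(Q2 2010)·Q(Q2 2010) = 5.29×23 + 4.39×135 + 3.06×293 = 121.67 + 592.65 + 896.58 = 1610.9
ΣP(Q1 2010)·Q(Q2 2010) = 6.13×23 + 3.80×135 + 2.42×293 = 140.99 + 513 + 709.06 = 1363.05
Index = 1610.9 / 1363.05 × 100 = 118.1835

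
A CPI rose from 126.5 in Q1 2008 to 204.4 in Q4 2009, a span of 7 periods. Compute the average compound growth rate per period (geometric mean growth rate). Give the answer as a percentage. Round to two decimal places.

7.10%

Growth factor = (204.4/126.5)^(1/7) = (1.615810)^(1/7) = 1.070952
Growth rate = 1.070952 − 1 = 0.070952 = 7.0952%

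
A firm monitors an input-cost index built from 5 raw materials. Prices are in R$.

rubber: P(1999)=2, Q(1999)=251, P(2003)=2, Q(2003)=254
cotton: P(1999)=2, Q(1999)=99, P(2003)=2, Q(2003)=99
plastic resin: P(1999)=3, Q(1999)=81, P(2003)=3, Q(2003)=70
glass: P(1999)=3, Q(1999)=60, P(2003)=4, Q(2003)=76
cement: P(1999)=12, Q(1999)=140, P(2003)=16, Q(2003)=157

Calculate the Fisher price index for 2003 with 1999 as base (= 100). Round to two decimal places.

Laspeyres component (base-period weights):
ΣP(2003)Q(1999) = 2×251 + 2×99 + 3×81 + 4×60 + 16×140 = 502 + 198 + 243 + 240 + 2240 = 3423
ΣP(1999)Q(1999) = 2×251 + 2×99 + 3×81 + 3×60 + 12×140 = 502 + 198 + 243 + 180 + 1680 = 2803
L = 3423 / 2803 × 100 = 122.1192
Paasche component (current-period weights):
ΣP(2003)Q(2003) = 2×254 + 2×99 + 3×70 + 4×76 + 16×157 = 508 + 198 + 210 + 304 + 2512 = 3732
ΣP(1999)Q(2003) = 2×254 + 2×99 + 3×70 + 3×76 + 12×157 = 508 + 198 + 210 + 228 + 1884 = 3028
P = 3732 / 3028 × 100 = 123.2497
Fisher = √(L × P) = √(122.1192 × 123.2497) = 122.6831

122.68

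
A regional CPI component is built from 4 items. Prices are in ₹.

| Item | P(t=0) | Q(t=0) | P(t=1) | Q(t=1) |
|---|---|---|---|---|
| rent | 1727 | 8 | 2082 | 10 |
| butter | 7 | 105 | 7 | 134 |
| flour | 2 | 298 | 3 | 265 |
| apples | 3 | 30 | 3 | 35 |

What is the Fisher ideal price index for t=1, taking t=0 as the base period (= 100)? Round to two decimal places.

Laspeyres component (base-period weights):
ΣP(t=1)Q(t=0) = 2082×8 + 7×105 + 3×298 + 3×30 = 16656 + 735 + 894 + 90 = 18375
ΣP(t=0)Q(t=0) = 1727×8 + 7×105 + 2×298 + 3×30 = 13816 + 735 + 596 + 90 = 15237
L = 18375 / 15237 × 100 = 120.5946
Paasche component (current-period weights):
ΣP(t=1)Q(t=1) = 2082×10 + 7×134 + 3×265 + 3×35 = 20820 + 938 + 795 + 105 = 22658
ΣP(t=0)Q(t=1) = 1727×10 + 7×134 + 2×265 + 3×35 = 17270 + 938 + 530 + 105 = 18843
P = 22658 / 18843 × 100 = 120.2462
Fisher = √(L × P) = √(120.5946 × 120.2462) = 120.4203

120.42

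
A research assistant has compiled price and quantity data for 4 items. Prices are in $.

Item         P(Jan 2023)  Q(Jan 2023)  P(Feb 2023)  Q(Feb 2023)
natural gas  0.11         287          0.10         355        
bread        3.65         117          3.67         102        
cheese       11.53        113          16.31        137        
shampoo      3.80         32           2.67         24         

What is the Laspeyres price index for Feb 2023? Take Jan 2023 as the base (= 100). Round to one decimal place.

126.7

Laspeyres price index uses base-period quantities as weights.
ΣP(Feb 2023)·Q(Jan 2023) = 0.10×287 + 3.67×117 + 16.31×113 + 2.67×32 = 28.7 + 429.39 + 1843.03 + 85.44 = 2386.56
ΣP(Jan 2023)·Q(Jan 2023) = 0.11×287 + 3.65×117 + 11.53×113 + 3.80×32 = 31.57 + 427.05 + 1302.89 + 121.6 = 1883.11
Index = 2386.56 / 1883.11 × 100 = 126.7350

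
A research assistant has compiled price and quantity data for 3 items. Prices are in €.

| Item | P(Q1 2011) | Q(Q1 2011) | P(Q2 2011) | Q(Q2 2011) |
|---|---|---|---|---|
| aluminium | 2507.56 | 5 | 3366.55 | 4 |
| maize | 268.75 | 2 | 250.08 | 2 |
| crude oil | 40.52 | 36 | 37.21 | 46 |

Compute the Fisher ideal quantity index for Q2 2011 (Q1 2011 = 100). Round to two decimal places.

84.75

Laspeyres component (base-period weights):
ΣP(Q1 2011)Q(Q2 2011) = 2507.56×4 + 268.75×2 + 40.52×46 = 10030.24 + 537.5 + 1863.92 = 12431.66
ΣP(Q1 2011)Q(Q1 2011) = 2507.56×5 + 268.75×2 + 40.52×36 = 12537.8 + 537.5 + 1458.72 = 14534.02
L = 12431.66 / 14534.02 × 100 = 85.5349
Paasche component (current-period weights):
ΣP(Q2 2011)Q(Q2 2011) = 3366.55×4 + 250.08×2 + 37.21×46 = 13466.2 + 500.16 + 1711.66 = 15678.02
ΣP(Q2 2011)Q(Q1 2011) = 3366.55×5 + 250.08×2 + 37.21×36 = 16832.75 + 500.16 + 1339.56 = 18672.47
P = 15678.02 / 18672.47 × 100 = 83.9633
Fisher = √(L × P) = √(85.5349 × 83.9633) = 84.7455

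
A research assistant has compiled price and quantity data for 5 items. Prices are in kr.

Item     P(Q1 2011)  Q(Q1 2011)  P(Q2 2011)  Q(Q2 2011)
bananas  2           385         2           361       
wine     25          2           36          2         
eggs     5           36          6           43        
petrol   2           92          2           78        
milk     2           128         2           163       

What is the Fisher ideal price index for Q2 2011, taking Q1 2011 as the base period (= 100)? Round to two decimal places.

Laspeyres component (base-period weights):
ΣP(Q2 2011)Q(Q1 2011) = 2×385 + 36×2 + 6×36 + 2×92 + 2×128 = 770 + 72 + 216 + 184 + 256 = 1498
ΣP(Q1 2011)Q(Q1 2011) = 2×385 + 25×2 + 5×36 + 2×92 + 2×128 = 770 + 50 + 180 + 184 + 256 = 1440
L = 1498 / 1440 × 100 = 104.0278
Paasche component (current-period weights):
ΣP(Q2 2011)Q(Q2 2011) = 2×361 + 36×2 + 6×43 + 2×78 + 2×163 = 722 + 72 + 258 + 156 + 326 = 1534
ΣP(Q1 2011)Q(Q2 2011) = 2×361 + 25×2 + 5×43 + 2×78 + 2×163 = 722 + 50 + 215 + 156 + 326 = 1469
P = 1534 / 1469 × 100 = 104.4248
Fisher = √(L × P) = √(104.0278 × 104.4248) = 104.2261

104.23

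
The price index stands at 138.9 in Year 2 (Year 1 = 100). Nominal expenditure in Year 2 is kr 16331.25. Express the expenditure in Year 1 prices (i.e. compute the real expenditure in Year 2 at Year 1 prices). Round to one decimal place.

Real = Nominal ÷ (Index/100) = 16331.25 ÷ (138.9/100)
     = 16331.25 ÷ 1.389 = 11757.5594

11757.6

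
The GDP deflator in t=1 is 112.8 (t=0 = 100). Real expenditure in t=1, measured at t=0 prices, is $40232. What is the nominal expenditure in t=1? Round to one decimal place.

45381.7

Nominal = Real × (Index/100) = 40232 × (112.8/100)
        = 40232 × 1.128 = 45381.6960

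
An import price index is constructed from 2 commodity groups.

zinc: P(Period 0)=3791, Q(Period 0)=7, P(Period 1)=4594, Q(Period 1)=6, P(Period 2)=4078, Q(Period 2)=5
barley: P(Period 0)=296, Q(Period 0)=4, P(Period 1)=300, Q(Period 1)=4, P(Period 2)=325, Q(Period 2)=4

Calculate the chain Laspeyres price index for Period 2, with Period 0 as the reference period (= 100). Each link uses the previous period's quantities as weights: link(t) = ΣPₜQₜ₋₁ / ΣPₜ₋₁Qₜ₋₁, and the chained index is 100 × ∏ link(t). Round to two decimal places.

107.80

Link Period 0→Period 1:
ΣP(Period 1)Q(Period 0) = 4594×7 + 300×4 = 32158 + 1200 = 33358
ΣP(Period 0)Q(Period 0) = 3791×7 + 296×4 = 26537 + 1184 = 27721
link = 33358/27721 = 1.203348
Link Period 1→Period 2:
ΣP(Period 2)Q(Period 1) = 4078×6 + 325×4 = 24468 + 1300 = 25768
ΣP(Period 1)Q(Period 1) = 4594×6 + 300×4 = 27564 + 1200 = 28764
link = 25768/28764 = 0.895842
Chained index = 100 × 1.203348 × 0.895842 = 107.8009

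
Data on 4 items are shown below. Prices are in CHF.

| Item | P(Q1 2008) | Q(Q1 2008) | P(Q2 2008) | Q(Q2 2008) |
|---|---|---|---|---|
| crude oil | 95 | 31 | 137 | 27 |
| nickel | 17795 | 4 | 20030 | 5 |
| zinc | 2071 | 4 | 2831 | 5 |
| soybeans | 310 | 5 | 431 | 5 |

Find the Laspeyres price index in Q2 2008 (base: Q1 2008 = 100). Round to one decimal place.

116.5

Laspeyres price index uses base-period quantities as weights.
ΣP(Q2 2008)·Q(Q1 2008) = 137×31 + 20030×4 + 2831×4 + 431×5 = 4247 + 80120 + 11324 + 2155 = 97846
ΣP(Q1 2008)·Q(Q1 2008) = 95×31 + 17795×4 + 2071×4 + 310×5 = 2945 + 71180 + 8284 + 1550 = 83959
Index = 97846 / 83959 × 100 = 116.5402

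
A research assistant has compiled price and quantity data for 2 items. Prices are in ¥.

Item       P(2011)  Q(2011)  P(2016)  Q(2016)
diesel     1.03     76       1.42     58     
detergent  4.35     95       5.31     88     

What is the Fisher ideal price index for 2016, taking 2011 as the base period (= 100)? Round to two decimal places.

124.39

Laspeyres component (base-period weights):
ΣP(2016)Q(2011) = 1.42×76 + 5.31×95 = 107.92 + 504.45 = 612.37
ΣP(2011)Q(2011) = 1.03×76 + 4.35×95 = 78.28 + 413.25 = 491.53
L = 612.37 / 491.53 × 100 = 124.5845
Paasche component (current-period weights):
ΣP(2016)Q(2016) = 1.42×58 + 5.31×88 = 82.36 + 467.28 = 549.64
ΣP(2011)Q(2016) = 1.03×58 + 4.35×88 = 59.74 + 382.8 = 442.54
P = 549.64 / 442.54 × 100 = 124.2012
Fisher = √(L × P) = √(124.5845 × 124.2012) = 124.3927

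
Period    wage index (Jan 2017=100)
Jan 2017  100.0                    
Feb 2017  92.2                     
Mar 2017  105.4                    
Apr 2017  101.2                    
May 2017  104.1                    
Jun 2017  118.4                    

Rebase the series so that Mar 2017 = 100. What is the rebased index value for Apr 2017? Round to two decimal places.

Rebased(Apr 2017) = 101.2 / 105.4 × 100 = 96.0152

96.02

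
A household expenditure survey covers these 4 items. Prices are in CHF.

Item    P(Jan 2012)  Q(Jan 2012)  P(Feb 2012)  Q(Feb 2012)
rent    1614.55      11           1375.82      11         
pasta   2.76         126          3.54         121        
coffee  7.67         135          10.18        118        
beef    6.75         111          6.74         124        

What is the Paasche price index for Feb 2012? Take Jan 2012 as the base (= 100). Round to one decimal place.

Paasche price index uses current-period quantities as weights.
ΣP(Feb 2012)·Q(Feb 2012) = 1375.82×11 + 3.54×121 + 10.18×118 + 6.74×124 = 15134.02 + 428.34 + 1201.24 + 835.76 = 17599.36
ΣP(Jan 2012)·Q(Feb 2012) = 1614.55×11 + 2.76×121 + 7.67×118 + 6.75×124 = 17760.05 + 333.96 + 905.06 + 837 = 19836.07
Index = 17599.36 / 19836.07 × 100 = 88.7240

88.7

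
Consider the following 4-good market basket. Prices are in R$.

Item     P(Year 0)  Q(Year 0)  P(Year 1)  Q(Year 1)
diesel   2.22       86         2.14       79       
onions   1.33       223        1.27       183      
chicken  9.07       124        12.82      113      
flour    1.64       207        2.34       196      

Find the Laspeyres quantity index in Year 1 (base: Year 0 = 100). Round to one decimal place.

Laspeyres quantity index uses base-period prices as weights.
ΣP(Year 0)·Q(Year 1) = 2.22×79 + 1.33×183 + 9.07×113 + 1.64×196 = 175.38 + 243.39 + 1024.91 + 321.44 = 1765.12
ΣP(Year 0)·Q(Year 0) = 2.22×86 + 1.33×223 + 9.07×124 + 1.64×207 = 190.92 + 296.59 + 1124.68 + 339.48 = 1951.67
Index = 1765.12 / 1951.67 × 100 = 90.4415

90.4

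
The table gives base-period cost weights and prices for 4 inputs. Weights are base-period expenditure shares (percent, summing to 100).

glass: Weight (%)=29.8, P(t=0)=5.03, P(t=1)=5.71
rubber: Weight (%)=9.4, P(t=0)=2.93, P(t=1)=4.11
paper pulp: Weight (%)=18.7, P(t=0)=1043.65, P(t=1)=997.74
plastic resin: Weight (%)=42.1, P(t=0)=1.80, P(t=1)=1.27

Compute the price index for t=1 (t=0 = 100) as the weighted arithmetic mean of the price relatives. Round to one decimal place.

glass: 29.8 × (5.71/5.03) = 29.8 × 1.135189 = 33.8286
rubber: 9.4 × (4.11/2.93) = 9.4 × 1.402730 = 13.1857
paper pulp: 18.7 × (997.74/1043.65) = 18.7 × 0.956010 = 17.8774
plastic resin: 42.1 × (1.27/1.80) = 42.1 × 0.705556 = 29.7039
Index = Σ wᵢ·(p₁ᵢ/p₀ᵢ) = 33.8286 + 13.1857 + 17.8774 + 29.7039 = 94.5956

94.6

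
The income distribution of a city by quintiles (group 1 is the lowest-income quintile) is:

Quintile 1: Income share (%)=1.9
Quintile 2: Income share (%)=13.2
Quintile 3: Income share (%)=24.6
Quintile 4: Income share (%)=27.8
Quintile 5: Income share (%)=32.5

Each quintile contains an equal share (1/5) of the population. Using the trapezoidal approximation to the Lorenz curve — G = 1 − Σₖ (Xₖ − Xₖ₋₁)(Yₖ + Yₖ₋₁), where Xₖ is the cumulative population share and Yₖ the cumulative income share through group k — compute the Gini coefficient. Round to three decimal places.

0.303

Cumulative income shares Yₖ: 0.0190, 0.1510, 0.3970, 0.6750, 1.0000
Σ (Xₖ−Xₖ₋₁)(Yₖ+Yₖ₋₁) = (1/5)(0.0190+0.0000) + (1/5)(0.1510+0.0190) + (1/5)(0.3970+0.1510) + (1/5)(0.6750+0.3970) + (1/5)(1.0000+0.6750)
  = 0.0038 + 0.0340 + 0.1096 + 0.2144 + 0.3350 = 0.6968
G = 1 − 0.6968 = 0.3032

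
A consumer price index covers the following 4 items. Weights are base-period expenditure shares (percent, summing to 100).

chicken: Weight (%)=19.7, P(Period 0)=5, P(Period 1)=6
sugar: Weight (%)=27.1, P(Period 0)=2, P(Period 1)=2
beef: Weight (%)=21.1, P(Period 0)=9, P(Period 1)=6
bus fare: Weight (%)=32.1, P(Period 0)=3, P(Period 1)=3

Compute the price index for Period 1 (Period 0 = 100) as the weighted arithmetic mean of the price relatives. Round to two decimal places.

chicken: 19.7 × (6/5) = 19.7 × 1.200000 = 23.6400
sugar: 27.1 × (2/2) = 27.1 × 1.000000 = 27.1000
beef: 21.1 × (6/9) = 21.1 × 0.666667 = 14.0667
bus fare: 32.1 × (3/3) = 32.1 × 1.000000 = 32.1000
Index = Σ wᵢ·(p₁ᵢ/p₀ᵢ) = 23.6400 + 27.1000 + 14.0667 + 32.1000 = 96.9067

96.91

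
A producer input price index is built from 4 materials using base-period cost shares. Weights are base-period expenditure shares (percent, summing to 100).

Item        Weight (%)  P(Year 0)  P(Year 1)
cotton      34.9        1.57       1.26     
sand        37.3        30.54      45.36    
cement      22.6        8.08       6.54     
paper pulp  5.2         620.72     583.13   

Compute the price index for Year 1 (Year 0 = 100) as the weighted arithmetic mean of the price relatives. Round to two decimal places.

cotton: 34.9 × (1.26/1.57) = 34.9 × 0.802548 = 28.0089
sand: 37.3 × (45.36/30.54) = 37.3 × 1.485265 = 55.4004
cement: 22.6 × (6.54/8.08) = 22.6 × 0.809406 = 18.2926
paper pulp: 5.2 × (583.13/620.72) = 5.2 × 0.939441 = 4.8851
Index = Σ wᵢ·(p₁ᵢ/p₀ᵢ) = 28.0089 + 55.4004 + 18.2926 + 4.8851 = 106.5870

106.59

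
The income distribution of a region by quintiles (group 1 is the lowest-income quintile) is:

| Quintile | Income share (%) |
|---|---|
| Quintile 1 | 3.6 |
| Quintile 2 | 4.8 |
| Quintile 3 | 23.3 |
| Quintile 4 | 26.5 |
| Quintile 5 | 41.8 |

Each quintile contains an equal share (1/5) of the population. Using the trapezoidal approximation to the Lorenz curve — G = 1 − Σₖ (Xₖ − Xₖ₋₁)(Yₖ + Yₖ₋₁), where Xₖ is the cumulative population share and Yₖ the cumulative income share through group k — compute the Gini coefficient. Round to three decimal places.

0.392

Cumulative income shares Yₖ: 0.0360, 0.0840, 0.3170, 0.5820, 1.0000
Σ (Xₖ−Xₖ₋₁)(Yₖ+Yₖ₋₁) = (1/5)(0.0360+0.0000) + (1/5)(0.0840+0.0360) + (1/5)(0.3170+0.0840) + (1/5)(0.5820+0.3170) + (1/5)(1.0000+0.5820)
  = 0.0072 + 0.0240 + 0.0802 + 0.1798 + 0.3164 = 0.6076
G = 1 − 0.6076 = 0.3924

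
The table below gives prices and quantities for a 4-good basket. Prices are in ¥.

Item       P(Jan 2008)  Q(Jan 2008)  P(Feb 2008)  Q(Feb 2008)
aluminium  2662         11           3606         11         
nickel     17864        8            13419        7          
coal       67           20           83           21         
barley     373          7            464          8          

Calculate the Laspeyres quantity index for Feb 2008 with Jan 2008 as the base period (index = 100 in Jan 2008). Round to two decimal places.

Laspeyres quantity index uses base-period prices as weights.
ΣP(Jan 2008)·Q(Feb 2008) = 2662×11 + 17864×7 + 67×21 + 373×8 = 29282 + 125048 + 1407 + 2984 = 158721
ΣP(Jan 2008)·Q(Jan 2008) = 2662×11 + 17864×8 + 67×20 + 373×7 = 29282 + 142912 + 1340 + 2611 = 176145
Index = 158721 / 176145 × 100 = 90.1081

90.11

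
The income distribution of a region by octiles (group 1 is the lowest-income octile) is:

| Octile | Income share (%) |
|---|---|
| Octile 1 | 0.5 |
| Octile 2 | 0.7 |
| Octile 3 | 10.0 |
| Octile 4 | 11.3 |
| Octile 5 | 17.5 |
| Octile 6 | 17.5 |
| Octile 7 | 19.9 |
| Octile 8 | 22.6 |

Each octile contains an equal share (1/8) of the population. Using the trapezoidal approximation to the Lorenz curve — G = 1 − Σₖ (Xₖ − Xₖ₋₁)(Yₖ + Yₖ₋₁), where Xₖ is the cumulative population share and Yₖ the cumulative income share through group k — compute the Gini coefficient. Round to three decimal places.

0.349

Cumulative income shares Yₖ: 0.0050, 0.0120, 0.1120, 0.2250, 0.4000, 0.5750, 0.7740, 1.0000
Σ (Xₖ−Xₖ₋₁)(Yₖ+Yₖ₋₁) = (1/8)(0.0050+0.0000) + (1/8)(0.0120+0.0050) + (1/8)(0.1120+0.0120) + (1/8)(0.2250+0.1120) + (1/8)(0.4000+0.2250) + (1/8)(0.5750+0.4000) + (1/8)(0.7740+0.5750) + (1/8)(1.0000+0.7740)
  = 0.0006 + 0.0021 + 0.0155 + 0.0421 + 0.0781 + 0.1219 + 0.1686 + 0.2217 = 0.6507
G = 1 − 0.6507 = 0.3493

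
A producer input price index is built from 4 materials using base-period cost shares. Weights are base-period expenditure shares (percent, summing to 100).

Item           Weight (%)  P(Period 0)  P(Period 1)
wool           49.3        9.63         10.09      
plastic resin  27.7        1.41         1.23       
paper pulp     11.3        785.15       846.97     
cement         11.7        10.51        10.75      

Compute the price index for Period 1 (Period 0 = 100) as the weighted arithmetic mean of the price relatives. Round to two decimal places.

99.98

wool: 49.3 × (10.09/9.63) = 49.3 × 1.047767 = 51.6549
plastic resin: 27.7 × (1.23/1.41) = 27.7 × 0.872340 = 24.1638
paper pulp: 11.3 × (846.97/785.15) = 11.3 × 1.078737 = 12.1897
cement: 11.7 × (10.75/10.51) = 11.7 × 1.022835 = 11.9672
Index = Σ wᵢ·(p₁ᵢ/p₀ᵢ) = 51.6549 + 24.1638 + 12.1897 + 11.9672 = 99.9757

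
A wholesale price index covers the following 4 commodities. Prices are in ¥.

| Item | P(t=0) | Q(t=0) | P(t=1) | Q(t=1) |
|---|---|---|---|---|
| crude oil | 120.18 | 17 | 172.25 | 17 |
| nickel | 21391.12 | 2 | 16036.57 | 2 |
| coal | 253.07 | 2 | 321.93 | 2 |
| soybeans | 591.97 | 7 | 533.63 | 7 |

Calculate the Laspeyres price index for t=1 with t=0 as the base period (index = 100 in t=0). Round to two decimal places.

79.60

Laspeyres price index uses base-period quantities as weights.
ΣP(t=1)·Q(t=0) = 172.25×17 + 16036.57×2 + 321.93×2 + 533.63×7 = 2928.25 + 32073.14 + 643.86 + 3735.41 = 39380.66
ΣP(t=0)·Q(t=0) = 120.18×17 + 21391.12×2 + 253.07×2 + 591.97×7 = 2043.06 + 42782.24 + 506.14 + 4143.79 = 49475.23
Index = 39380.66 / 49475.23 × 100 = 79.5967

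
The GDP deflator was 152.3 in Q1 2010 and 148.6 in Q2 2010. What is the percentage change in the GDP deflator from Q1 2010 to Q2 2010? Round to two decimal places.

-2.43%

Change = (148.6 − 152.3) / 152.3 × 100
       = -3.7 / 152.3 × 100 = -2.4294%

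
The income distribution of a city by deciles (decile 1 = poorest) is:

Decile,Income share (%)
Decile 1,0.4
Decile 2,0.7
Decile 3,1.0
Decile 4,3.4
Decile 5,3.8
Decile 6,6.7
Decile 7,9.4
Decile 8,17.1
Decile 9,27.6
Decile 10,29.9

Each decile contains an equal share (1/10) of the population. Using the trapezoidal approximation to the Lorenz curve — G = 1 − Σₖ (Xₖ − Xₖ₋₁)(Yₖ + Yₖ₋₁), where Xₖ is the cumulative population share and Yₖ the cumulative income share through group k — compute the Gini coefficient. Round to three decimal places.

Cumulative income shares Yₖ: 0.0040, 0.0110, 0.0210, 0.0550, 0.0930, 0.1600, 0.2540, 0.4250, 0.7010, 1.0000
Σ (Xₖ−Xₖ₋₁)(Yₖ+Yₖ₋₁) = (1/10)(0.0040+0.0000) + (1/10)(0.0110+0.0040) + (1/10)(0.0210+0.0110) + (1/10)(0.0550+0.0210) + (1/10)(0.0930+0.0550) + (1/10)(0.1600+0.0930) + (1/10)(0.2540+0.1600) + (1/10)(0.4250+0.2540) + (1/10)(0.7010+0.4250) + (1/10)(1.0000+0.7010)
  = 0.0004 + 0.0015 + 0.0032 + 0.0076 + 0.0148 + 0.0253 + 0.0414 + 0.0679 + 0.1126 + 0.1701 = 0.4448
G = 1 − 0.4448 = 0.5552

0.555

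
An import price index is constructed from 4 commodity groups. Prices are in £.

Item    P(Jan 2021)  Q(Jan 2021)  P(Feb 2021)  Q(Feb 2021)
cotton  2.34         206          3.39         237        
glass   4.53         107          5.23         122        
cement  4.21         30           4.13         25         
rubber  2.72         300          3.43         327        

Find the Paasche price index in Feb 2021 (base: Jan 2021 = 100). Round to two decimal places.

126.85

Paasche price index uses current-period quantities as weights.
ΣP(Feb 2021)·Q(Feb 2021) = 3.39×237 + 5.23×122 + 4.13×25 + 3.43×327 = 803.43 + 638.06 + 103.25 + 1121.61 = 2666.35
ΣP(Jan 2021)·Q(Feb 2021) = 2.34×237 + 4.53×122 + 4.21×25 + 2.72×327 = 554.58 + 552.66 + 105.25 + 889.44 = 2101.93
Index = 2666.35 / 2101.93 × 100 = 126.8525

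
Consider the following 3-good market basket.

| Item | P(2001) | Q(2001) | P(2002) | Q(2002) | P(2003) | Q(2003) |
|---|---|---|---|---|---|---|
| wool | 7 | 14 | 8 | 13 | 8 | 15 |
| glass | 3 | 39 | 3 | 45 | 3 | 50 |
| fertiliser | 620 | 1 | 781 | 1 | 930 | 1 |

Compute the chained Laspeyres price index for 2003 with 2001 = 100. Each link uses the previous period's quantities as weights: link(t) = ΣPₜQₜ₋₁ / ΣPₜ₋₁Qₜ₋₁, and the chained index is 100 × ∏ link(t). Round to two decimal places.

138.63

Link 2001→2002:
ΣP(2002)Q(2001) = 8×14 + 3×39 + 781×1 = 112 + 117 + 781 = 1010
ΣP(2001)Q(2001) = 7×14 + 3×39 + 620×1 = 98 + 117 + 620 = 835
link = 1010/835 = 1.209581
Link 2002→2003:
ΣP(2003)Q(2002) = 8×13 + 3×45 + 930×1 = 104 + 135 + 930 = 1169
ΣP(2002)Q(2002) = 8×13 + 3×45 + 781×1 = 104 + 135 + 781 = 1020
link = 1169/1020 = 1.146078
Chained index = 100 × 1.209581 × 1.146078 = 138.6275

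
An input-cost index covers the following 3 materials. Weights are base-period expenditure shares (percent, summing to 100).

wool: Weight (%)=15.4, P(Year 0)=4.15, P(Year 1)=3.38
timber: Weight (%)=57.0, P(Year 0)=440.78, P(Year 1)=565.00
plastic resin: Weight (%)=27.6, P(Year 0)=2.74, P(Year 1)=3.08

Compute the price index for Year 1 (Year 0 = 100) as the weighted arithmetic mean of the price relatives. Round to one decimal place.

116.6

wool: 15.4 × (3.38/4.15) = 15.4 × 0.814458 = 12.5427
timber: 57.0 × (565.00/440.78) = 57.0 × 1.281819 = 73.0637
plastic resin: 27.6 × (3.08/2.74) = 27.6 × 1.124088 = 31.0248
Index = Σ wᵢ·(p₁ᵢ/p₀ᵢ) = 12.5427 + 73.0637 + 31.0248 = 116.6311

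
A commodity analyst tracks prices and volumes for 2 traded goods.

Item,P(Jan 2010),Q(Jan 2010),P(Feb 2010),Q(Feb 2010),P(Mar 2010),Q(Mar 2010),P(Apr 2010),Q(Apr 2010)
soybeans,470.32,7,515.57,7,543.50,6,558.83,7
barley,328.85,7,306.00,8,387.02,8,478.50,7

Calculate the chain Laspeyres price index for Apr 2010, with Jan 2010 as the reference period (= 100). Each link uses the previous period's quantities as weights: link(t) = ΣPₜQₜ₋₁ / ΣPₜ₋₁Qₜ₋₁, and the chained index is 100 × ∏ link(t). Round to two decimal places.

Link Jan 2010→Feb 2010:
ΣP(Feb 2010)Q(Jan 2010) = 515.57×7 + 306.00×7 = 3608.99 + 2142 = 5750.99
ΣP(Jan 2010)Q(Jan 2010) = 470.32×7 + 328.85×7 = 3292.24 + 2301.95 = 5594.19
link = 5750.99/5594.19 = 1.028029
Link Feb 2010→Mar 2010:
ΣP(Mar 2010)Q(Feb 2010) = 543.50×7 + 387.02×8 = 3804.5 + 3096.16 = 6900.66
ΣP(Feb 2010)Q(Feb 2010) = 515.57×7 + 306.00×8 = 3608.99 + 2448 = 6056.99
link = 6900.66/6056.99 = 1.139289
Link Mar 2010→Apr 2010:
ΣP(Apr 2010)Q(Mar 2010) = 558.83×6 + 478.50×8 = 3352.98 + 3828 = 7180.98
ΣP(Mar 2010)Q(Mar 2010) = 543.50×6 + 387.02×8 = 3261 + 3096.16 = 6357.16
link = 7180.98/6357.16 = 1.129589
Chained index = 100 × 1.028029 × 1.139289 × 1.129589 = 132.3000

132.30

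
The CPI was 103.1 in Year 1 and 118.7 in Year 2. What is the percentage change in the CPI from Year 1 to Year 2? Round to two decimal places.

15.13%

Change = (118.7 − 103.1) / 103.1 × 100
       = 15.6 / 103.1 × 100 = 15.1309%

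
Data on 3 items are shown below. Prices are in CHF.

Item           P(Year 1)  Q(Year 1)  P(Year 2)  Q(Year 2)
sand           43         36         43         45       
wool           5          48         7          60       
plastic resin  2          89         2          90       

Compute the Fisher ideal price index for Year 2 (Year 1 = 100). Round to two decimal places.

104.93

Laspeyres component (base-period weights):
ΣP(Year 2)Q(Year 1) = 43×36 + 7×48 + 2×89 = 1548 + 336 + 178 = 2062
ΣP(Year 1)Q(Year 1) = 43×36 + 5×48 + 2×89 = 1548 + 240 + 178 = 1966
L = 2062 / 1966 × 100 = 104.8830
Paasche component (current-period weights):
ΣP(Year 2)Q(Year 2) = 43×45 + 7×60 + 2×90 = 1935 + 420 + 180 = 2535
ΣP(Year 1)Q(Year 2) = 43×45 + 5×60 + 2×90 = 1935 + 300 + 180 = 2415
P = 2535 / 2415 × 100 = 104.9689
Fisher = √(L × P) = √(104.8830 × 104.9689) = 104.9260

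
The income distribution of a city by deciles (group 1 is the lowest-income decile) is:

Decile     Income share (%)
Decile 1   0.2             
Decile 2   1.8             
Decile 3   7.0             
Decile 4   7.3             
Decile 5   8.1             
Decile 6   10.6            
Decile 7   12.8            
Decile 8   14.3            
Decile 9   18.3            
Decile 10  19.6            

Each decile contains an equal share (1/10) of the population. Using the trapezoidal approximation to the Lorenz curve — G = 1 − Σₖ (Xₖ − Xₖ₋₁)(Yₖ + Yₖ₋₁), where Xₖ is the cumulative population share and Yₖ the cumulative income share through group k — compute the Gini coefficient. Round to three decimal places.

0.346

Cumulative income shares Yₖ: 0.0020, 0.0200, 0.0900, 0.1630, 0.2440, 0.3500, 0.4780, 0.6210, 0.8040, 1.0000
Σ (Xₖ−Xₖ₋₁)(Yₖ+Yₖ₋₁) = (1/10)(0.0020+0.0000) + (1/10)(0.0200+0.0020) + (1/10)(0.0900+0.0200) + (1/10)(0.1630+0.0900) + (1/10)(0.2440+0.1630) + (1/10)(0.3500+0.2440) + (1/10)(0.4780+0.3500) + (1/10)(0.6210+0.4780) + (1/10)(0.8040+0.6210) + (1/10)(1.0000+0.8040)
  = 0.0002 + 0.0022 + 0.0110 + 0.0253 + 0.0407 + 0.0594 + 0.0828 + 0.1099 + 0.1425 + 0.1804 = 0.6544
G = 1 − 0.6544 = 0.3456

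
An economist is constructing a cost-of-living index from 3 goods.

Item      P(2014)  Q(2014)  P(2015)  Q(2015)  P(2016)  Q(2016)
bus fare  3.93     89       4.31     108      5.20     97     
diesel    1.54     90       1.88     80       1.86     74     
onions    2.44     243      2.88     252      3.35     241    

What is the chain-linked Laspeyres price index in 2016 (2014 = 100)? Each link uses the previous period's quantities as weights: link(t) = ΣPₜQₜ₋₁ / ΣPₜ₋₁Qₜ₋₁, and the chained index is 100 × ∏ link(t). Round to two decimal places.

Link 2014→2015:
ΣP(2015)Q(2014) = 4.31×89 + 1.88×90 + 2.88×243 = 383.59 + 169.2 + 699.84 = 1252.63
ΣP(2014)Q(2014) = 3.93×89 + 1.54×90 + 2.44×243 = 349.77 + 138.6 + 592.92 = 1081.29
link = 1252.63/1081.29 = 1.158459
Link 2015→2016:
ΣP(2016)Q(2015) = 5.20×108 + 1.86×80 + 3.35×252 = 561.6 + 148.8 + 844.2 = 1554.6
ΣP(2015)Q(2015) = 4.31×108 + 1.88×80 + 2.88×252 = 465.48 + 150.4 + 725.76 = 1341.64
link = 1554.6/1341.64 = 1.158731
Chained index = 100 × 1.158459 × 1.158731 = 134.2342

134.23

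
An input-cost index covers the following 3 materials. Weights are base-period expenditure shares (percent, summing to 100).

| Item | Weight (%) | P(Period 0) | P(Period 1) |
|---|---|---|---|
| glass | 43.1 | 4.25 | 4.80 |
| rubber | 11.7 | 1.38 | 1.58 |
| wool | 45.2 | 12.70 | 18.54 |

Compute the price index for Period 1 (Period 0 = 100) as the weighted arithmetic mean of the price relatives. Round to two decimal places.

glass: 43.1 × (4.80/4.25) = 43.1 × 1.129412 = 48.6776
rubber: 11.7 × (1.58/1.38) = 11.7 × 1.144928 = 13.3957
wool: 45.2 × (18.54/12.70) = 45.2 × 1.459843 = 65.9849
Index = Σ wᵢ·(p₁ᵢ/p₀ᵢ) = 48.6776 + 13.3957 + 65.9849 = 128.0582

128.06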